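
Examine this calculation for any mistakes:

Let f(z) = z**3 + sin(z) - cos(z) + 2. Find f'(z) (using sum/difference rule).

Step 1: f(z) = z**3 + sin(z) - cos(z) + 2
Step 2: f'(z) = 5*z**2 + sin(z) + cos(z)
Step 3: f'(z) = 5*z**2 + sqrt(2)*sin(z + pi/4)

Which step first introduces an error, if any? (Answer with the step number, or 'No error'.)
Step 2

Step 2 is incorrect due to a wrong coefficient.
The step shows: 5*z**2 + sin(z) + cos(z)
The correct value should be: 3*z**2 + sin(z) + cos(z)

Explanation: The coefficient 3 was incorrectly written as 5: the term 3*z**2 was incorrectly written as 5*z**2
The later steps are derived from this incorrect expression, so the error originates in Step 2.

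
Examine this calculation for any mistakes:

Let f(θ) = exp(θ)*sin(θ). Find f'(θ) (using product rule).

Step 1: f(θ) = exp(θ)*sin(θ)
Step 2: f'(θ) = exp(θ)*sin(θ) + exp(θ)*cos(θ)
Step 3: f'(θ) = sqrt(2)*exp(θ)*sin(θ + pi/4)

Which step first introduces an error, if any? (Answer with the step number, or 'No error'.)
No error

All steps in this derivation are correct.
The final answer f'(θ) = sqrt(2)*exp(θ)*sin(θ + pi/4) is valid.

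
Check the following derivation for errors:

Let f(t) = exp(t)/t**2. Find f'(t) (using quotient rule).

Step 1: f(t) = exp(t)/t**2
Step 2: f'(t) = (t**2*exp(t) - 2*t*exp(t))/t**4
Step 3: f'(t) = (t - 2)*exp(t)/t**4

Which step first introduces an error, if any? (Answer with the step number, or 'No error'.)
Step 3

Step 3 is incorrect due to a wrong exponent.
The step shows: (t - 2)*exp(t)/t**4
The correct value should be: (t - 2)*exp(t)/t**3

Explanation: The exponent -3 on t was incorrectly written as -4: the term (t - 2)*exp(t)/t**3 was incorrectly written as (t - 2)*exp(t)/t**4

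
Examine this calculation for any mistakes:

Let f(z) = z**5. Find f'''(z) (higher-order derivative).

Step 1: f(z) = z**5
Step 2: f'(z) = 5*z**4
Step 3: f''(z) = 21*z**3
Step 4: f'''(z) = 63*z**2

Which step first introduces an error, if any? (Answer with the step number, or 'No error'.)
Step 3

Step 3 is incorrect due to a wrong coefficient.
The step shows: 21*z**3
The correct value should be: 20*z**3

Explanation: The coefficient 20 was incorrectly written as 21: the term 20*z**3 was incorrectly written as 21*z**3
The later steps are derived from this incorrect expression, so the error originates in Step 3.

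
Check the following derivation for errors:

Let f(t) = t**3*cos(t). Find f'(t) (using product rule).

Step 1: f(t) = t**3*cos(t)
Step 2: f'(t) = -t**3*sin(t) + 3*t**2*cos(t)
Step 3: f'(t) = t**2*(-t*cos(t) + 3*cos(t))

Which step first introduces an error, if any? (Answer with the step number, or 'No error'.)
Step 3

Step 3 is incorrect due to a wrong trig function.
The step shows: t**2*(-t*cos(t) + 3*cos(t))
The correct value should be: t**2*(-t*sin(t) + 3*cos(t))

Explanation: sin(t) was incorrectly written as cos(t): the term t**2*(-t*sin(t) + 3*cos(t)) was incorrectly written as t**2*(-t*cos(t) + 3*cos(t))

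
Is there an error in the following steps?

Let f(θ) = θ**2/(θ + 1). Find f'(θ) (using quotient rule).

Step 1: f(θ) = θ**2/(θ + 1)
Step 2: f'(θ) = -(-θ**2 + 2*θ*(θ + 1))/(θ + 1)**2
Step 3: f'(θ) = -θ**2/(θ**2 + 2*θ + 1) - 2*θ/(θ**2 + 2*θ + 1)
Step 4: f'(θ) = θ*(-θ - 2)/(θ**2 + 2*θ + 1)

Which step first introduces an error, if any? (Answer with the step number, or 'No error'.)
Step 2

Step 2 is incorrect due to a sign flip.
The step shows: -(-θ**2 + 2*θ*(θ + 1))/(θ + 1)**2
The correct value should be: (-θ**2 + 2*θ*(θ + 1))/(θ + 1)**2

Explanation: The sign of the whole expression was flipped: the term (-θ**2 + 2*θ*(θ + 1))/(θ + 1)**2 was incorrectly written as -(-θ**2 + 2*θ*(θ + 1))/(θ + 1)**2
The later steps are derived from this incorrect expression, so the error originates in Step 2.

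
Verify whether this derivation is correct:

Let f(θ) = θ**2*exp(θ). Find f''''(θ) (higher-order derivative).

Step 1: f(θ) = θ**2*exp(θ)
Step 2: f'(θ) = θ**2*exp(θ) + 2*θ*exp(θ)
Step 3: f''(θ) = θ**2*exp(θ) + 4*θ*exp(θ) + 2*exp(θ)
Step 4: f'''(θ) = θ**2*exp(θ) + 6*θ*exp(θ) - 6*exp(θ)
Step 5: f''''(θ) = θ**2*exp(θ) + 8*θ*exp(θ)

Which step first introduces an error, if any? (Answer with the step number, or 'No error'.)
Step 4

Step 4 is incorrect due to a sign flip.
The step shows: θ**2*exp(θ) + 6*θ*exp(θ) - 6*exp(θ)
The correct value should be: θ**2*exp(θ) + 6*θ*exp(θ) + 6*exp(θ)

Explanation: The sign of one term was flipped: the term 6*exp(θ) was incorrectly written as -6*exp(θ)
The later steps are derived from this incorrect expression, so the error originates in Step 4.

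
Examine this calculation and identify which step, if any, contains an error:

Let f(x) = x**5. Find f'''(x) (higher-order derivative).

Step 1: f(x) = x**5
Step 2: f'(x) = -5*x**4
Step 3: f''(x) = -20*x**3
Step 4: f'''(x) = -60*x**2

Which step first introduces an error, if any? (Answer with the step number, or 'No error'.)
Step 2

Step 2 is incorrect due to a sign flip.
The step shows: -5*x**4
The correct value should be: 5*x**4

Explanation: The sign of the whole expression was flipped: the term 5*x**4 was incorrectly written as -5*x**4
The later steps are derived from this incorrect expression, so the error originates in Step 2.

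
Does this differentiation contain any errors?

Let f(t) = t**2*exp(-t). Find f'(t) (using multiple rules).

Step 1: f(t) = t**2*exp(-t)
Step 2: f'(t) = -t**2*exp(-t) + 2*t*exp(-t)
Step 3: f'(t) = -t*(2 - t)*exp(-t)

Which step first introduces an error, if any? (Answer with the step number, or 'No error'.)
Step 3

Step 3 is incorrect due to a sign flip.
The step shows: -t*(2 - t)*exp(-t)
The correct value should be: t*(2 - t)*exp(-t)

Explanation: The sign of the whole expression was flipped: the term t*(2 - t)*exp(-t) was incorrectly written as -t*(2 - t)*exp(-t)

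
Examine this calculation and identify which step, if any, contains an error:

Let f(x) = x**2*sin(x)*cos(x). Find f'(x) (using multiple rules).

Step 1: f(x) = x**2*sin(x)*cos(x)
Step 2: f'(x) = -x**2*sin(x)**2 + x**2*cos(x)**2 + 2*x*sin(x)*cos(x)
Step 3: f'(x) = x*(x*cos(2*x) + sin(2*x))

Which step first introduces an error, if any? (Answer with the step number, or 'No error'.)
No error

All steps in this derivation are correct.
The final answer f'(x) = x*(x*cos(2*x) + sin(2*x)) is valid.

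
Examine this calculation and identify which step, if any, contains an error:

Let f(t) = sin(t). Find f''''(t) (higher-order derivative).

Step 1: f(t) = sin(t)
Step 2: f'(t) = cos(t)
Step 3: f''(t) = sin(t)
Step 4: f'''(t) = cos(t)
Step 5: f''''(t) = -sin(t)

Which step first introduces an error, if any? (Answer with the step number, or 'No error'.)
Step 3

Step 3 is incorrect due to a sign flip.
The step shows: sin(t)
The correct value should be: -sin(t)

Explanation: The sign of the whole expression was flipped: the term -sin(t) was incorrectly written as sin(t)
The later steps are derived from this incorrect expression, so the error originates in Step 3.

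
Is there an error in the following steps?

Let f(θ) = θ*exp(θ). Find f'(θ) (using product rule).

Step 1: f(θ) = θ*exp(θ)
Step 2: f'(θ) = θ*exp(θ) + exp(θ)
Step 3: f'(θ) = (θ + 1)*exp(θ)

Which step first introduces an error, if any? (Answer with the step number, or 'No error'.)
No error

All steps in this derivation are correct.
The final answer f'(θ) = (θ + 1)*exp(θ) is valid.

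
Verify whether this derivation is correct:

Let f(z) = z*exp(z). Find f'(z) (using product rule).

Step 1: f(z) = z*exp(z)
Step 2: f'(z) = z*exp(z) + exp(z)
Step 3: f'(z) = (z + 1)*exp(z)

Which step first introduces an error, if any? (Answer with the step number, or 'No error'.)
No error

All steps in this derivation are correct.
The final answer f'(z) = (z + 1)*exp(z) is valid.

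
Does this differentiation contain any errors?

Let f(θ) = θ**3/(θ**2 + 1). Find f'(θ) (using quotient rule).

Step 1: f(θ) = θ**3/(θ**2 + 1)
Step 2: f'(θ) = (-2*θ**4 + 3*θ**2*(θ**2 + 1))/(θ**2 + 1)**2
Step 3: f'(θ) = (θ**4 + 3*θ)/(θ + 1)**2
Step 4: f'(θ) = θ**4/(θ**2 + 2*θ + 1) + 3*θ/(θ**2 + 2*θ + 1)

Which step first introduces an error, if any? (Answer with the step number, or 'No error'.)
Step 3

Step 3 is incorrect due to a wrong exponent.
The step shows: (θ**4 + 3*θ)/(θ + 1)**2
The correct value should be: (θ**4 + 3*θ**2)/(θ**2 + 1)**2

Explanation: The exponent 2 on θ was incorrectly written as 1: the term (θ**4 + 3*θ**2)/(θ**2 + 1)**2 was incorrectly written as (θ**4 + 3*θ)/(θ + 1)**2
The later steps are derived from this incorrect expression, so the error originates in Step 3.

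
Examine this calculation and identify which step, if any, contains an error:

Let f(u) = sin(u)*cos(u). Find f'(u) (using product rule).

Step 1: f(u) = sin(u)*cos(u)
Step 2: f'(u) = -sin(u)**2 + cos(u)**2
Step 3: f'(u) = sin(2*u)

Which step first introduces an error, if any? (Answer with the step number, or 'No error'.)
Step 3

Step 3 is incorrect due to a wrong trig function.
The step shows: sin(2*u)
The correct value should be: cos(2*u)

Explanation: cos(2*u) was incorrectly written as sin(2*u): the term cos(2*u) was incorrectly written as sin(2*u)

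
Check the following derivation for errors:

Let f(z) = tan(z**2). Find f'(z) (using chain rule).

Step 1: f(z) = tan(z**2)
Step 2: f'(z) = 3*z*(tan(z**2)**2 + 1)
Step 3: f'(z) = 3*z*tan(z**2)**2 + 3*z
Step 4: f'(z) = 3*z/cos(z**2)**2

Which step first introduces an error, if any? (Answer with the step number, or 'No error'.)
Step 2

Step 2 is incorrect due to a wrong coefficient.
The step shows: 3*z*(tan(z**2)**2 + 1)
The correct value should be: 2*z*(tan(z**2)**2 + 1)

Explanation: The coefficient 2 was incorrectly written as 3: the term 2*z*(tan(z**2)**2 + 1) was incorrectly written as 3*z*(tan(z**2)**2 + 1)
The later steps are derived from this incorrect expression, so the error originates in Step 2.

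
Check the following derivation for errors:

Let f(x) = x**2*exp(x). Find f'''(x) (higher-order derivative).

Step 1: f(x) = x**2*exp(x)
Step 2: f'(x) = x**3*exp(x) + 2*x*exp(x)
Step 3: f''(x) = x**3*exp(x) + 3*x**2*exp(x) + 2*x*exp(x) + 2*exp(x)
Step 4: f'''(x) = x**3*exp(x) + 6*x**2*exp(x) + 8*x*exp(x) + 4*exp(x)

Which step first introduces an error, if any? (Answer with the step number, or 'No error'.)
Step 2

Step 2 is incorrect due to a wrong exponent.
The step shows: x**3*exp(x) + 2*x*exp(x)
The correct value should be: x**2*exp(x) + 2*x*exp(x)

Explanation: The exponent 2 on x was incorrectly written as 3: the term x**2*exp(x) was incorrectly written as x**3*exp(x)
The later steps are derived from this incorrect expression, so the error originates in Step 2.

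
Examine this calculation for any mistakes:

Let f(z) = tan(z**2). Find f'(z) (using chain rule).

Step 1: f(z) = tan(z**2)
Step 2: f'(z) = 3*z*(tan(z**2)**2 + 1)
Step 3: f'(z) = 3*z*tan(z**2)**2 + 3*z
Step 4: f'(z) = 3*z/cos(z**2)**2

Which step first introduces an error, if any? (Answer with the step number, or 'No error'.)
Step 2

Step 2 is incorrect due to a wrong coefficient.
The step shows: 3*z*(tan(z**2)**2 + 1)
The correct value should be: 2*z*(tan(z**2)**2 + 1)

Explanation: The coefficient 2 was incorrectly written as 3: the term 2*z*(tan(z**2)**2 + 1) was incorrectly written as 3*z*(tan(z**2)**2 + 1)
The later steps are derived from this incorrect expression, so the error originates in Step 2.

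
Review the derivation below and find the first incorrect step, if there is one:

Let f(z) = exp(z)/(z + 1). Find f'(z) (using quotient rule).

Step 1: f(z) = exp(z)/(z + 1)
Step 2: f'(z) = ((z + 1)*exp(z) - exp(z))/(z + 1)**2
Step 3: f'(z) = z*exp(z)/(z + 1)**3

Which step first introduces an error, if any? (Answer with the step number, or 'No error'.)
Step 3

Step 3 is incorrect due to a wrong exponent.
The step shows: z*exp(z)/(z + 1)**3
The correct value should be: z*exp(z)/(z + 1)**2

Explanation: The exponent -2 on z + 1 was incorrectly written as -3: the term z*exp(z)/(z + 1)**2 was incorrectly written as z*exp(z)/(z + 1)**3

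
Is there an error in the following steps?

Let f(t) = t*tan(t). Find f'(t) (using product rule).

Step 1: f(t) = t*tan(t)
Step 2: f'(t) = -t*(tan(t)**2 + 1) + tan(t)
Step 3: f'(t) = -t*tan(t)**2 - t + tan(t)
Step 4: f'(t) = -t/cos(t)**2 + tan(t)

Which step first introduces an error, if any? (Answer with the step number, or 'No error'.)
Step 2

Step 2 is incorrect due to a sign flip.
The step shows: -t*(tan(t)**2 + 1) + tan(t)
The correct value should be: t*(tan(t)**2 + 1) + tan(t)

Explanation: The sign of one term was flipped: the term t*(tan(t)**2 + 1) was incorrectly written as -t*(tan(t)**2 + 1)
The later steps are derived from this incorrect expression, so the error originates in Step 2.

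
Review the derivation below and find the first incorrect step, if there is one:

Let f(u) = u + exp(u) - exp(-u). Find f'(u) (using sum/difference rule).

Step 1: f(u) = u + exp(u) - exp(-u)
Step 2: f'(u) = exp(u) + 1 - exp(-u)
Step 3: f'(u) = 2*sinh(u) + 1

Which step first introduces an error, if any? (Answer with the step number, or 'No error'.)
Step 2

Step 2 is incorrect due to a sign flip.
The step shows: exp(u) + 1 - exp(-u)
The correct value should be: exp(u) + 1 + exp(-u)

Explanation: The sign of one term was flipped: the term exp(-u) was incorrectly written as -exp(-u)
The later steps are derived from this incorrect expression, so the error originates in Step 2.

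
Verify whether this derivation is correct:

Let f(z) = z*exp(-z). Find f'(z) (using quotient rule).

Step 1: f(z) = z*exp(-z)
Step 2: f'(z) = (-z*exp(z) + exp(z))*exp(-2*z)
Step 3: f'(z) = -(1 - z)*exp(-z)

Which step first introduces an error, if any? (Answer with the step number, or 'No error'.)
Step 3

Step 3 is incorrect due to a sign flip.
The step shows: -(1 - z)*exp(-z)
The correct value should be: (1 - z)*exp(-z)

Explanation: The sign of the whole expression was flipped: the term (1 - z)*exp(-z) was incorrectly written as -(1 - z)*exp(-z)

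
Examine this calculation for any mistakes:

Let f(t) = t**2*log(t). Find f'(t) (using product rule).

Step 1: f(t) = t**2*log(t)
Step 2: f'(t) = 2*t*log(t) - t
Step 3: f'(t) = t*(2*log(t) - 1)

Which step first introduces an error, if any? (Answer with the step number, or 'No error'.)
Step 2

Step 2 is incorrect due to a sign flip.
The step shows: 2*t*log(t) - t
The correct value should be: 2*t*log(t) + t

Explanation: The sign of one term was flipped: the term t was incorrectly written as -t
The later steps are derived from this incorrect expression, so the error originates in Step 2.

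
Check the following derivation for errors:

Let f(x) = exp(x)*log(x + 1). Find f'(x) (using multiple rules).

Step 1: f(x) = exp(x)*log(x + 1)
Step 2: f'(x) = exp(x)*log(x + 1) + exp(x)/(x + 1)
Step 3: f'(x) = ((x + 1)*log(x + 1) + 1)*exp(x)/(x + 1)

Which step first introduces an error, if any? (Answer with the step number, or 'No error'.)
No error

All steps in this derivation are correct.
The final answer f'(x) = ((x + 1)*log(x + 1) + 1)*exp(x)/(x + 1) is valid.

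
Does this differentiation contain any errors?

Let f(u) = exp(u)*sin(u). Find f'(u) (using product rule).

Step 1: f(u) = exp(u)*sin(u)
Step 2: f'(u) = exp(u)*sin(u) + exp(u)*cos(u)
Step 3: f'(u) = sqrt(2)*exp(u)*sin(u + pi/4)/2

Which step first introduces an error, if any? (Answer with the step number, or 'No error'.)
Step 3

Step 3 is incorrect due to a wrong exponent.
The step shows: sqrt(2)*exp(u)*sin(u + pi/4)/2
The correct value should be: sqrt(2)*exp(u)*sin(u + pi/4)

Explanation: The exponent 1/2 on 2 was incorrectly written as -1/2: the term sqrt(2)*exp(u)*sin(u + pi/4) was incorrectly written as sqrt(2)*exp(u)*sin(u + pi/4)/2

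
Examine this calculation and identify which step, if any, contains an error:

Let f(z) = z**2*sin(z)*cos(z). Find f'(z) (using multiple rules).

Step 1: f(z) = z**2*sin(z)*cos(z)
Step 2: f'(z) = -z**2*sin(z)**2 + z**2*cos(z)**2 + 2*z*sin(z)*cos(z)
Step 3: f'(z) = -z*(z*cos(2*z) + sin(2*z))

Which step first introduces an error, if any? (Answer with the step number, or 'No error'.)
Step 3

Step 3 is incorrect due to a sign flip.
The step shows: -z*(z*cos(2*z) + sin(2*z))
The correct value should be: z*(z*cos(2*z) + sin(2*z))

Explanation: The sign of the whole expression was flipped: the term z*(z*cos(2*z) + sin(2*z)) was incorrectly written as -z*(z*cos(2*z) + sin(2*z))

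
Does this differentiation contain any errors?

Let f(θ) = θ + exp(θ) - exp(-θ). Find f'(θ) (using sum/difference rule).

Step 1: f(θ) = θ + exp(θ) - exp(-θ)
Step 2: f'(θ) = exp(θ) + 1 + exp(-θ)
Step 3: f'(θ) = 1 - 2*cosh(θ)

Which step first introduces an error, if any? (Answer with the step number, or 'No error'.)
Step 3

Step 3 is incorrect due to a sign flip.
The step shows: 1 - 2*cosh(θ)
The correct value should be: 2*cosh(θ) + 1

Explanation: The sign of one term was flipped: the term 2*cosh(θ) was incorrectly written as -2*cosh(θ)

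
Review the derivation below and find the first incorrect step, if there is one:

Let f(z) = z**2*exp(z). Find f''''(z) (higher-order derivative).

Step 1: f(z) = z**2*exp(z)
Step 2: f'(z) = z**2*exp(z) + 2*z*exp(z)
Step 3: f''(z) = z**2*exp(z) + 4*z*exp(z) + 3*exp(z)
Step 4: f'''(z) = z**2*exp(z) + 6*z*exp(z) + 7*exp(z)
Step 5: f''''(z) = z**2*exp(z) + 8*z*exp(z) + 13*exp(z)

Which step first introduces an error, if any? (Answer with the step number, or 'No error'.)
Step 3

Step 3 is incorrect due to a wrong coefficient.
The step shows: z**2*exp(z) + 4*z*exp(z) + 3*exp(z)
The correct value should be: z**2*exp(z) + 4*z*exp(z) + 2*exp(z)

Explanation: The coefficient 2 was incorrectly written as 3: the term 2*exp(z) was incorrectly written as 3*exp(z)
The later steps are derived from this incorrect expression, so the error originates in Step 3.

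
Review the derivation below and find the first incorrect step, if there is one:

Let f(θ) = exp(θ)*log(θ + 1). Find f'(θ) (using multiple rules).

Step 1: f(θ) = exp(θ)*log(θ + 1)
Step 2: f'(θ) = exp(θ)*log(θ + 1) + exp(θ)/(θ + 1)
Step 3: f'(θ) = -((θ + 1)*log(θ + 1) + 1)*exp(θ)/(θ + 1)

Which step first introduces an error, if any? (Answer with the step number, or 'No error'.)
Step 3

Step 3 is incorrect due to a sign flip.
The step shows: -((θ + 1)*log(θ + 1) + 1)*exp(θ)/(θ + 1)
The correct value should be: ((θ + 1)*log(θ + 1) + 1)*exp(θ)/(θ + 1)

Explanation: The sign of the whole expression was flipped: the term ((θ + 1)*log(θ + 1) + 1)*exp(θ)/(θ + 1) was incorrectly written as -((θ + 1)*log(θ + 1) + 1)*exp(θ)/(θ + 1)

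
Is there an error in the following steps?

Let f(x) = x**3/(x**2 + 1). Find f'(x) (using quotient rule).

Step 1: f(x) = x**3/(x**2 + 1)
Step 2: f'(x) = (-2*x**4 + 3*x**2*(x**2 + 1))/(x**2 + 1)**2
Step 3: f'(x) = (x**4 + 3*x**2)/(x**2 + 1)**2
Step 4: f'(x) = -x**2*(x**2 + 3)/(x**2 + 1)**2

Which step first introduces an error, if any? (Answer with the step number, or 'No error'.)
Step 4

Step 4 is incorrect due to a sign flip.
The step shows: -x**2*(x**2 + 3)/(x**2 + 1)**2
The correct value should be: x**2*(x**2 + 3)/(x**2 + 1)**2

Explanation: The sign of the whole expression was flipped: the term x**2*(x**2 + 3)/(x**2 + 1)**2 was incorrectly written as -x**2*(x**2 + 3)/(x**2 + 1)**2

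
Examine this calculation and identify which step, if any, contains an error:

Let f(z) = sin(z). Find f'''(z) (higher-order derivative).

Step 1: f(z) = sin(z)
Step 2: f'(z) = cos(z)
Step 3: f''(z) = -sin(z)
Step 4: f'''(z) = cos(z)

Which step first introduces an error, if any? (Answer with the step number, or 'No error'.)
Step 4

Step 4 is incorrect due to a sign flip.
The step shows: cos(z)
The correct value should be: -cos(z)

Explanation: The sign of the whole expression was flipped: the term -cos(z) was incorrectly written as cos(z)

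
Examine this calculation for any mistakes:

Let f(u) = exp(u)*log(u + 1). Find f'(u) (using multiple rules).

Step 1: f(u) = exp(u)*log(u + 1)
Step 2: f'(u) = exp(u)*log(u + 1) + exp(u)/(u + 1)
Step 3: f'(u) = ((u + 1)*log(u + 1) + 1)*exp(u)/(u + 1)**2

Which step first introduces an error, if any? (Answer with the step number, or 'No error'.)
Step 3

Step 3 is incorrect due to a wrong exponent.
The step shows: ((u + 1)*log(u + 1) + 1)*exp(u)/(u + 1)**2
The correct value should be: ((u + 1)*log(u + 1) + 1)*exp(u)/(u + 1)

Explanation: The exponent -1 on u + 1 was incorrectly written as -2: the term ((u + 1)*log(u + 1) + 1)*exp(u)/(u + 1) was incorrectly written as ((u + 1)*log(u + 1) + 1)*exp(u)/(u + 1)**2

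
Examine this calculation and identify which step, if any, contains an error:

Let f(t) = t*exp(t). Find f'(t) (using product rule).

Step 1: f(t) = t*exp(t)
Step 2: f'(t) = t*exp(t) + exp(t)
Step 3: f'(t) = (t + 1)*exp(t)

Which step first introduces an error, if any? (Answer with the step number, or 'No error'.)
No error

All steps in this derivation are correct.
The final answer f'(t) = (t + 1)*exp(t) is valid.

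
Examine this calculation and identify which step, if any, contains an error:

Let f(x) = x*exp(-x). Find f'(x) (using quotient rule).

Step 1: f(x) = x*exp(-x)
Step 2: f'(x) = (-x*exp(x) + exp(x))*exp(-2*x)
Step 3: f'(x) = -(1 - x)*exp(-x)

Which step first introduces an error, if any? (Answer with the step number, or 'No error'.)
Step 3

Step 3 is incorrect due to a sign flip.
The step shows: -(1 - x)*exp(-x)
The correct value should be: (1 - x)*exp(-x)

Explanation: The sign of the whole expression was flipped: the term (1 - x)*exp(-x) was incorrectly written as -(1 - x)*exp(-x)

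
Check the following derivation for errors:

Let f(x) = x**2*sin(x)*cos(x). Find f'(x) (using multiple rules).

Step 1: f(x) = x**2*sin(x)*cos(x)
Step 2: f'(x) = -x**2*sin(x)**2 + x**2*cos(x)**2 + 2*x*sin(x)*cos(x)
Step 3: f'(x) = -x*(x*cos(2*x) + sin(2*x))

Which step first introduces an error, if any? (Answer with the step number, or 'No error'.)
Step 3

Step 3 is incorrect due to a sign flip.
The step shows: -x*(x*cos(2*x) + sin(2*x))
The correct value should be: x*(x*cos(2*x) + sin(2*x))

Explanation: The sign of the whole expression was flipped: the term x*(x*cos(2*x) + sin(2*x)) was incorrectly written as -x*(x*cos(2*x) + sin(2*x))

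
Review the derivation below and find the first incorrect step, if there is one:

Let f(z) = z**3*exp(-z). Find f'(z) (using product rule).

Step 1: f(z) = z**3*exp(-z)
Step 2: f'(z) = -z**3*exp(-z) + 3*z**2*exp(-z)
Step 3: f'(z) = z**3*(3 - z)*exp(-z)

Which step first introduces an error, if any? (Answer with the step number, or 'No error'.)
Step 3

Step 3 is incorrect due to a wrong exponent.
The step shows: z**3*(3 - z)*exp(-z)
The correct value should be: z**2*(3 - z)*exp(-z)

Explanation: The exponent 2 on z was incorrectly written as 3: the term z**2*(3 - z)*exp(-z) was incorrectly written as z**3*(3 - z)*exp(-z)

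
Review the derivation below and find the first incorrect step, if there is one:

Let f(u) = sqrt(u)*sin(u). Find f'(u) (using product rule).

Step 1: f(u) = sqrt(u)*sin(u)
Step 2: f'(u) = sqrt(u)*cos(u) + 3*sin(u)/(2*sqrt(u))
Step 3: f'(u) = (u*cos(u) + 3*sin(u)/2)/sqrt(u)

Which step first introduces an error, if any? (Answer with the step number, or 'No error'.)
Step 2

Step 2 is incorrect due to a wrong coefficient.
The step shows: sqrt(u)*cos(u) + 3*sin(u)/(2*sqrt(u))
The correct value should be: sqrt(u)*cos(u) + sin(u)/(2*sqrt(u))

Explanation: The coefficient 1/2 was incorrectly written as 3/2: the term sin(u)/(2*sqrt(u)) was incorrectly written as 3*sin(u)/(2*sqrt(u))
The later steps are derived from this incorrect expression, so the error originates in Step 2.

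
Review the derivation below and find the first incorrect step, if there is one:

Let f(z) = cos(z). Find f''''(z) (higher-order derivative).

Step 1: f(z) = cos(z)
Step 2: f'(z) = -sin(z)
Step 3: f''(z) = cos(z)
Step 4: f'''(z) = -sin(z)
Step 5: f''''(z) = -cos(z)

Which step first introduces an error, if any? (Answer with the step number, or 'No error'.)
Step 3

Step 3 is incorrect due to a sign flip.
The step shows: cos(z)
The correct value should be: -cos(z)

Explanation: The sign of the whole expression was flipped: the term -cos(z) was incorrectly written as cos(z)
The later steps are derived from this incorrect expression, so the error originates in Step 3.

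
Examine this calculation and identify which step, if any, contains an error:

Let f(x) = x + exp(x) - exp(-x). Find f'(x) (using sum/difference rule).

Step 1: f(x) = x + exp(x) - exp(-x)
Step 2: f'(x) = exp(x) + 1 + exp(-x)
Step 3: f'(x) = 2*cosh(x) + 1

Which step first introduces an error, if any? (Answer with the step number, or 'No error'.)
No error

All steps in this derivation are correct.
The final answer f'(x) = 2*cosh(x) + 1 is valid.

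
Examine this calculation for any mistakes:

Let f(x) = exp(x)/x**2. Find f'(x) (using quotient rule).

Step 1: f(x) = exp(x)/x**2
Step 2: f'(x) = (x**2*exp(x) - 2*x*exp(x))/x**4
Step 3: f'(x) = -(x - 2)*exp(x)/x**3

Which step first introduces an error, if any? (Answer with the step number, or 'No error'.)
Step 3

Step 3 is incorrect due to a sign flip.
The step shows: -(x - 2)*exp(x)/x**3
The correct value should be: (x - 2)*exp(x)/x**3

Explanation: The sign of the whole expression was flipped: the term (x - 2)*exp(x)/x**3 was incorrectly written as -(x - 2)*exp(x)/x**3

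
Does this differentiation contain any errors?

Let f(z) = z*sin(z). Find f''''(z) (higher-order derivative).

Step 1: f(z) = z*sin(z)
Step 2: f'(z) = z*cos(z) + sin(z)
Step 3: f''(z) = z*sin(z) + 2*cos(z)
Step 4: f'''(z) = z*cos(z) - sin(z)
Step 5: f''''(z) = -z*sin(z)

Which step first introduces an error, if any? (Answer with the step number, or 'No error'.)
Step 3

Step 3 is incorrect due to a sign flip.
The step shows: z*sin(z) + 2*cos(z)
The correct value should be: -z*sin(z) + 2*cos(z)

Explanation: The sign of one term was flipped: the term -z*sin(z) was incorrectly written as z*sin(z)
The later steps are derived from this incorrect expression, so the error originates in Step 3.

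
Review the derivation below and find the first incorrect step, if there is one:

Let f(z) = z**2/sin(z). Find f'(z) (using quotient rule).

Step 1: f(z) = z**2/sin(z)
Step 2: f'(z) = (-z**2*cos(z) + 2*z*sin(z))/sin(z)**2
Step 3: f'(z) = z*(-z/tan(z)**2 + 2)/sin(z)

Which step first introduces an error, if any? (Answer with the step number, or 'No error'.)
Step 3

Step 3 is incorrect due to a wrong exponent.
The step shows: z*(-z/tan(z)**2 + 2)/sin(z)
The correct value should be: z*(-z/tan(z) + 2)/sin(z)

Explanation: The exponent -1 on tan(z) was incorrectly written as -2: the term z*(-z/tan(z) + 2)/sin(z) was incorrectly written as z*(-z/tan(z)**2 + 2)/sin(z)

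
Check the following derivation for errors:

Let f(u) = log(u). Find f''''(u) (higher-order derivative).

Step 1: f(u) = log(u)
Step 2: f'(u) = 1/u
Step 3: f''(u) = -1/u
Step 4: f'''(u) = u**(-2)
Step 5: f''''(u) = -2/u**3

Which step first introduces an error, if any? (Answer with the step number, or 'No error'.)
Step 3

Step 3 is incorrect due to a wrong exponent.
The step shows: -1/u
The correct value should be: -1/u**2

Explanation: The exponent -2 on u was incorrectly written as -1: the term -1/u**2 was incorrectly written as -1/u
The later steps are derived from this incorrect expression, so the error originates in Step 3.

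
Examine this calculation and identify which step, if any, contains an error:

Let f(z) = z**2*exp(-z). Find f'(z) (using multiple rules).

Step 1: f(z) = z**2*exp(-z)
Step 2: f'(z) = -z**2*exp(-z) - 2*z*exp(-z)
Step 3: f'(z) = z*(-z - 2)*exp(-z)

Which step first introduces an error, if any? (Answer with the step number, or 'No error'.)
Step 2

Step 2 is incorrect due to a sign flip.
The step shows: -z**2*exp(-z) - 2*z*exp(-z)
The correct value should be: -z**2*exp(-z) + 2*z*exp(-z)

Explanation: The sign of one term was flipped: the term 2*z*exp(-z) was incorrectly written as -2*z*exp(-z)
The later steps are derived from this incorrect expression, so the error originates in Step 2.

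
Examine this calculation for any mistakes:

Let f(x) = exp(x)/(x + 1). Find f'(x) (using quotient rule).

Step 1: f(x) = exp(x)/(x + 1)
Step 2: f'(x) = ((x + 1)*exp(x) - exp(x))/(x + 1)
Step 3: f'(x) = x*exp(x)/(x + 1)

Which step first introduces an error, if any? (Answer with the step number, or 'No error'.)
Step 2

Step 2 is incorrect due to a wrong exponent.
The step shows: ((x + 1)*exp(x) - exp(x))/(x + 1)
The correct value should be: ((x + 1)*exp(x) - exp(x))/(x + 1)**2

Explanation: The exponent -2 on x + 1 was incorrectly written as -1: the term ((x + 1)*exp(x) - exp(x))/(x + 1)**2 was incorrectly written as ((x + 1)*exp(x) - exp(x))/(x + 1)
The later steps are derived from this incorrect expression, so the error originates in Step 2.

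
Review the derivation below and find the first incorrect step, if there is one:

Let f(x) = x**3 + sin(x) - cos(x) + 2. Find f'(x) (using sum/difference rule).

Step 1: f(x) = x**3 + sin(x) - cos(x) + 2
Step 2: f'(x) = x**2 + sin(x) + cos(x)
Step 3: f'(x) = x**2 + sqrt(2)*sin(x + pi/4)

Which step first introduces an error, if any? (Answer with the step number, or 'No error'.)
Step 2

Step 2 is incorrect due to a wrong coefficient.
The step shows: x**2 + sin(x) + cos(x)
The correct value should be: 3*x**2 + sin(x) + cos(x)

Explanation: The coefficient 3 was incorrectly written as 1: the term 3*x**2 was incorrectly written as x**2
The later steps are derived from this incorrect expression, so the error originates in Step 2.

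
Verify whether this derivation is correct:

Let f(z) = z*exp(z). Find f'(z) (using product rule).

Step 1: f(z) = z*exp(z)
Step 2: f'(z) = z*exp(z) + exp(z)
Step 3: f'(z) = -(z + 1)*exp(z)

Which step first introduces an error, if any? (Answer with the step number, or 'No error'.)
Step 3

Step 3 is incorrect due to a sign flip.
The step shows: -(z + 1)*exp(z)
The correct value should be: (z + 1)*exp(z)

Explanation: The sign of the whole expression was flipped: the term (z + 1)*exp(z) was incorrectly written as -(z + 1)*exp(z)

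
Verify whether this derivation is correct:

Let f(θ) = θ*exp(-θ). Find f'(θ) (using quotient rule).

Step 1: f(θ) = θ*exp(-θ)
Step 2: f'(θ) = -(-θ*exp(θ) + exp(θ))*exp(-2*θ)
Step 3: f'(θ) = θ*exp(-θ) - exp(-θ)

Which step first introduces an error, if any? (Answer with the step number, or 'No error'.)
Step 2

Step 2 is incorrect due to a sign flip.
The step shows: -(-θ*exp(θ) + exp(θ))*exp(-2*θ)
The correct value should be: (-θ*exp(θ) + exp(θ))*exp(-2*θ)

Explanation: The sign of the whole expression was flipped: the term (-θ*exp(θ) + exp(θ))*exp(-2*θ) was incorrectly written as -(-θ*exp(θ) + exp(θ))*exp(-2*θ)
The later steps are derived from this incorrect expression, so the error originates in Step 2.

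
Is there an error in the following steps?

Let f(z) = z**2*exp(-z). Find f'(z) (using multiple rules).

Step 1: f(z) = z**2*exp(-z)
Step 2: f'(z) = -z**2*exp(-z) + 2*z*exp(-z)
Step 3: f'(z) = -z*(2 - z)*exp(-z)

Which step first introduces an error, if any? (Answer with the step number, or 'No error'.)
Step 3

Step 3 is incorrect due to a sign flip.
The step shows: -z*(2 - z)*exp(-z)
The correct value should be: z*(2 - z)*exp(-z)

Explanation: The sign of the whole expression was flipped: the term z*(2 - z)*exp(-z) was incorrectly written as -z*(2 - z)*exp(-z)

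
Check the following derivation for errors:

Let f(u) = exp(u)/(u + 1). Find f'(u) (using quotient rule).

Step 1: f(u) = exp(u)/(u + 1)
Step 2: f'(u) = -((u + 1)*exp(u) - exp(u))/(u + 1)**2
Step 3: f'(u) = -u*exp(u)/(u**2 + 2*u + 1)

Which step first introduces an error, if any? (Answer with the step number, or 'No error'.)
Step 2

Step 2 is incorrect due to a sign flip.
The step shows: -((u + 1)*exp(u) - exp(u))/(u + 1)**2
The correct value should be: ((u + 1)*exp(u) - exp(u))/(u + 1)**2

Explanation: The sign of the whole expression was flipped: the term ((u + 1)*exp(u) - exp(u))/(u + 1)**2 was incorrectly written as -((u + 1)*exp(u) - exp(u))/(u + 1)**2
The later steps are derived from this incorrect expression, so the error originates in Step 2.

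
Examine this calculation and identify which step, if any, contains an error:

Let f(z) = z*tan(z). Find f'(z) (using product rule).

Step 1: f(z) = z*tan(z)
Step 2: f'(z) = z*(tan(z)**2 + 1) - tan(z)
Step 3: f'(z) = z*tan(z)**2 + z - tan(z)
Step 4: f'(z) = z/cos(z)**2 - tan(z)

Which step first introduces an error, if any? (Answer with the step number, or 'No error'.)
Step 2

Step 2 is incorrect due to a sign flip.
The step shows: z*(tan(z)**2 + 1) - tan(z)
The correct value should be: z*(tan(z)**2 + 1) + tan(z)

Explanation: The sign of one term was flipped: the term tan(z) was incorrectly written as -tan(z)
The later steps are derived from this incorrect expression, so the error originates in Step 2.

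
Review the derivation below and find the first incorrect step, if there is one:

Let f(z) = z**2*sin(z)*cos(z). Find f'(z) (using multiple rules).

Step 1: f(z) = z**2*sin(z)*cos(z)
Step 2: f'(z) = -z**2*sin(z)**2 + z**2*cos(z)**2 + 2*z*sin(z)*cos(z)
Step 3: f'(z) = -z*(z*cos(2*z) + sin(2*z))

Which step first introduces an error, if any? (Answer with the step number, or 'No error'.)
Step 3

Step 3 is incorrect due to a sign flip.
The step shows: -z*(z*cos(2*z) + sin(2*z))
The correct value should be: z*(z*cos(2*z) + sin(2*z))

Explanation: The sign of the whole expression was flipped: the term z*(z*cos(2*z) + sin(2*z)) was incorrectly written as -z*(z*cos(2*z) + sin(2*z))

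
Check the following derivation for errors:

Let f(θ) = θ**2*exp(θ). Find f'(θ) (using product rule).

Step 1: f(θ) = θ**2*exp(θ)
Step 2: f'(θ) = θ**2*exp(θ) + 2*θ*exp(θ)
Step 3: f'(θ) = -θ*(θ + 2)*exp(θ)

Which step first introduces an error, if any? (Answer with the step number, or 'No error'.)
Step 3

Step 3 is incorrect due to a sign flip.
The step shows: -θ*(θ + 2)*exp(θ)
The correct value should be: θ*(θ + 2)*exp(θ)

Explanation: The sign of the whole expression was flipped: the term θ*(θ + 2)*exp(θ) was incorrectly written as -θ*(θ + 2)*exp(θ)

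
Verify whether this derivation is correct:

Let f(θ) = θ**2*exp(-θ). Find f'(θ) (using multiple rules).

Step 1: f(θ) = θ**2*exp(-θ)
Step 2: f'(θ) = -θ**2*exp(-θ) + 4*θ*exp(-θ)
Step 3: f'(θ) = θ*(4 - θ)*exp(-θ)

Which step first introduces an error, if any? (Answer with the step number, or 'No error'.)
Step 2

Step 2 is incorrect due to a wrong coefficient.
The step shows: -θ**2*exp(-θ) + 4*θ*exp(-θ)
The correct value should be: -θ**2*exp(-θ) + 2*θ*exp(-θ)

Explanation: The coefficient 2 was incorrectly written as 4: the term 2*θ*exp(-θ) was incorrectly written as 4*θ*exp(-θ)
The later steps are derived from this incorrect expression, so the error originates in Step 2.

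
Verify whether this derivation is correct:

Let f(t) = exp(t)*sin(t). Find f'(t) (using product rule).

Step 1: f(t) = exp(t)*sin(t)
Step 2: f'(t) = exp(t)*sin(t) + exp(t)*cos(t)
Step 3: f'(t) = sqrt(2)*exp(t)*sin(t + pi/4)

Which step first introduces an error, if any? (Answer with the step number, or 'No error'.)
No error

All steps in this derivation are correct.
The final answer f'(t) = sqrt(2)*exp(t)*sin(t + pi/4) is valid.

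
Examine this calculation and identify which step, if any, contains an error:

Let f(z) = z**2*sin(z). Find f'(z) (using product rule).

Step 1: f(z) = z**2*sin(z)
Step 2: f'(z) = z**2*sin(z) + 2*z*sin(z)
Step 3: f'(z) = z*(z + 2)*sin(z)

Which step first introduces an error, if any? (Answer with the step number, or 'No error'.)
Step 2

Step 2 is incorrect due to a wrong trig function.
The step shows: z**2*sin(z) + 2*z*sin(z)
The correct value should be: z**2*cos(z) + 2*z*sin(z)

Explanation: cos(z) was incorrectly written as sin(z): the term z**2*cos(z) was incorrectly written as z**2*sin(z)
The later steps are derived from this incorrect expression, so the error originates in Step 2.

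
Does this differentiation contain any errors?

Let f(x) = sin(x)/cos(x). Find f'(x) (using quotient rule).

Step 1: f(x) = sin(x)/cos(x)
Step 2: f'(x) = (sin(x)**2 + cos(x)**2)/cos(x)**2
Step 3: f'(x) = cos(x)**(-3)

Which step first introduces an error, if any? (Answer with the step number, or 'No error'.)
Step 3

Step 3 is incorrect due to a wrong exponent.
The step shows: cos(x)**(-3)
The correct value should be: cos(x)**(-2)

Explanation: The exponent -2 on cos(x) was incorrectly written as -3: the term cos(x)**(-2) was incorrectly written as cos(x)**(-3)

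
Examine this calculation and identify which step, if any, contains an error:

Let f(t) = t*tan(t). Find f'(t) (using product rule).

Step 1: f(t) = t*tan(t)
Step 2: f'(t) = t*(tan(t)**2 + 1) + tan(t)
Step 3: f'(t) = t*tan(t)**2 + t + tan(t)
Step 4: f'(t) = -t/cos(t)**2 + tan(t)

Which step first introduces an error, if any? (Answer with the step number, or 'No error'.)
Step 4

Step 4 is incorrect due to a sign flip.
The step shows: -t/cos(t)**2 + tan(t)
The correct value should be: t/cos(t)**2 + tan(t)

Explanation: The sign of one term was flipped: the term t/cos(t)**2 was incorrectly written as -t/cos(t)**2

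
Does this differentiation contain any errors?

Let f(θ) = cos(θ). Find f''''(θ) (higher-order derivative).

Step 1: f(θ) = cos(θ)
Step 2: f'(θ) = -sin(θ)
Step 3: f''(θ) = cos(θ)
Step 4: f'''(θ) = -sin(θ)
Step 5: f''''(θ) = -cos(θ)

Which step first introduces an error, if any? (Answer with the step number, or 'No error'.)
Step 3

Step 3 is incorrect due to a sign flip.
The step shows: cos(θ)
The correct value should be: -cos(θ)

Explanation: The sign of the whole expression was flipped: the term -cos(θ) was incorrectly written as cos(θ)
The later steps are derived from this incorrect expression, so the error originates in Step 3.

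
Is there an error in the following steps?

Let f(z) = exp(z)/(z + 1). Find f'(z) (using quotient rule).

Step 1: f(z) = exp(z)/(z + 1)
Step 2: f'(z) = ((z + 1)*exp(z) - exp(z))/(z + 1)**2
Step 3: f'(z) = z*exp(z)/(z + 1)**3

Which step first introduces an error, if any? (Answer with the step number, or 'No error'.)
Step 3

Step 3 is incorrect due to a wrong exponent.
The step shows: z*exp(z)/(z + 1)**3
The correct value should be: z*exp(z)/(z + 1)**2

Explanation: The exponent -2 on z + 1 was incorrectly written as -3: the term z*exp(z)/(z + 1)**2 was incorrectly written as z*exp(z)/(z + 1)**3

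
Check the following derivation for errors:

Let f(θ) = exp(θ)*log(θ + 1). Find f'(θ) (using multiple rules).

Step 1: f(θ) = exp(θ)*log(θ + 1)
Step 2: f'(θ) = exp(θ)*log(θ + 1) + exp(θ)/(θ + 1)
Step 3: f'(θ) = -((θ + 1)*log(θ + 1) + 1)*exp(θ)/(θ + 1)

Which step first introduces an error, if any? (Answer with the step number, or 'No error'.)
Step 3

Step 3 is incorrect due to a sign flip.
The step shows: -((θ + 1)*log(θ + 1) + 1)*exp(θ)/(θ + 1)
The correct value should be: ((θ + 1)*log(θ + 1) + 1)*exp(θ)/(θ + 1)

Explanation: The sign of the whole expression was flipped: the term ((θ + 1)*log(θ + 1) + 1)*exp(θ)/(θ + 1) was incorrectly written as -((θ + 1)*log(θ + 1) + 1)*exp(θ)/(θ + 1)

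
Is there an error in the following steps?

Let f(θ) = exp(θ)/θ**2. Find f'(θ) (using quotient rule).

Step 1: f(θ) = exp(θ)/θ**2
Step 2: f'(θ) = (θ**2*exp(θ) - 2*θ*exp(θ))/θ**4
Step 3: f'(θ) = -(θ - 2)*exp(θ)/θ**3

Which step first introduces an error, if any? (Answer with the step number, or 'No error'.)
Step 3

Step 3 is incorrect due to a sign flip.
The step shows: -(θ - 2)*exp(θ)/θ**3
The correct value should be: (θ - 2)*exp(θ)/θ**3

Explanation: The sign of the whole expression was flipped: the term (θ - 2)*exp(θ)/θ**3 was incorrectly written as -(θ - 2)*exp(θ)/θ**3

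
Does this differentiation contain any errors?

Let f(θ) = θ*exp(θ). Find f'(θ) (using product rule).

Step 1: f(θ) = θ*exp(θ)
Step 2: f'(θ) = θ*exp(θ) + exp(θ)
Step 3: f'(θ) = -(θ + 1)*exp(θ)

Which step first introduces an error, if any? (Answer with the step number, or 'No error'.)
Step 3

Step 3 is incorrect due to a sign flip.
The step shows: -(θ + 1)*exp(θ)
The correct value should be: (θ + 1)*exp(θ)

Explanation: The sign of the whole expression was flipped: the term (θ + 1)*exp(θ) was incorrectly written as -(θ + 1)*exp(θ)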